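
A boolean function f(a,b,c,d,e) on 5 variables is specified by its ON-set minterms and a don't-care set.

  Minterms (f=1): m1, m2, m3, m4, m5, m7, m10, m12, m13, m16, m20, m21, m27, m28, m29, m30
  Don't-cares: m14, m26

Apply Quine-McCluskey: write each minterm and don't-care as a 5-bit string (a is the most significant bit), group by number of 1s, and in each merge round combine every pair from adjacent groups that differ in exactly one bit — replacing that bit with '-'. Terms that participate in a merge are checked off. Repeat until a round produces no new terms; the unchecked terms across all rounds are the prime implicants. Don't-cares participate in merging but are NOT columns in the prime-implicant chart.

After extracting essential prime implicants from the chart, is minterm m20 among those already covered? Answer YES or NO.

YES

[col 0] 00001*, 00010*, 00011*, 00100*, 00101*, 00111*, 01010*, 01100*, 01101*, 01110*, 10000*, 10100*, 10101*, 11010*, 11011*, 11100*, 11101*, 11110*
[col 1] -0100*, -0101*, -1010*, -1100*, -1101*, -1110*, 0-010, 0-100*, 0-101*, 00-01*, 00-11*, 000-1*, 0001-, 001-1*, 0010-*, 01-10*, 011-0*, 0110-*, 1-100*, 1-101*, 10-00, 1010-*, 11-10*, 1101-, 111-0*, 1110-*
[col 2] --100*, --101*, -010-*, -1-10, -11-0, -110-*, 0-10-*, 00--1, 1-10-*
[col 3] --10-
Prime implicants: --10-, -1-10, -11-0, 0-010, 00--1, 0001-, 10-00, 1101-
PI chart (minterm → PIs covering it):
  1 | 00--1  (sole → essential)
  2 | 0-010,0001-
  3 | 00--1,0001-
  4 | --10-  (sole → essential)
  5 | --10-,00--1
  7 | 00--1  (sole → essential)
  10 | -1-10,0-010
  12 | --10-,-11-0
  13 | --10-  (sole → essential)
  16 | 10-00  (sole → essential)
  20 | --10-,10-00
  21 | --10-  (sole → essential)
  27 | 1101-  (sole → essential)
  28 | --10-,-11-0
  29 | --10-  (sole → essential)
  30 | -1-10,-11-0
Essential prime implicants: --10-, 00--1, 10-00, 1101-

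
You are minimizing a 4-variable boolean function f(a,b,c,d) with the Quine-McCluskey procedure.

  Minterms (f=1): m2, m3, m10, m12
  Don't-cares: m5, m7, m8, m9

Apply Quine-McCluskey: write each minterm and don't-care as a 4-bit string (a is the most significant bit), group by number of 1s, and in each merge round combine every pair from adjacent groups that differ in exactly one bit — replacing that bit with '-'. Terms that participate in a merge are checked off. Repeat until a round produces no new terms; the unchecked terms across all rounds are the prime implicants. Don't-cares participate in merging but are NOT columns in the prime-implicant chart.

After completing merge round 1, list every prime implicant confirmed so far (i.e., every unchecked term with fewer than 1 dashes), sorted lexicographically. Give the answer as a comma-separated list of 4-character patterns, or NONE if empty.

NONE

size-2^0 implicants → 0010(✓)  0011(✓)  0101(✓)  0111(✓)  1000(✓)  1001(✓)  1010(✓)  1100(✓)
size-2^1 implicants → -010  0-11  001-  01-1  1-00  10-0  100-
Unchecked terms (primes): -010, 0-11, 001-, 01-1, 1-00, 10-0, 100-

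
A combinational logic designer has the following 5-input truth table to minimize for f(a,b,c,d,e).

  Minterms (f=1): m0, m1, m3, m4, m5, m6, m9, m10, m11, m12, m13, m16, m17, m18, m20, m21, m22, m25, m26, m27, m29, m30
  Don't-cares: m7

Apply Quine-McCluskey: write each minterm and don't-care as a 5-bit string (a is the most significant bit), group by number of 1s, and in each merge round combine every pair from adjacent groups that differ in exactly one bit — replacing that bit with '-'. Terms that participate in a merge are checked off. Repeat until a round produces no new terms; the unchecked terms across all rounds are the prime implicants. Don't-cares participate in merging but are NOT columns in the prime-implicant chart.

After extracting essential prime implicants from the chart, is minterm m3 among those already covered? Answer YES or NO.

NO

Round 0: 00000✓ 00001✓ 00011✓ 00100✓ 00101✓ 00110✓ 00111✓ 01001✓ 01010✓ 01011✓ 01100✓ 01101✓ 10000✓ 10001✓ 10010✓ 10100✓ 10101✓ 10110✓ 11001✓ 11010✓ 11011✓ 11101✓ 11110✓
Round 1: -0000✓ -0001✓ -0100✓ -0101✓ -0110✓ -1001✓ -1010✓ -1011✓ -1101✓ 0-001✓ 0-011✓ 0-100✓ 0-101✓ 00-00✓ 00-01✓ 00-11✓ 000-1✓ 0000-✓ 001-0✓ 001-1✓ 0010-✓ 0011-✓ 01-01✓ 010-1✓ 0101-✓ 0110-✓ 1-001✓ 1-010✓ 1-101✓ 1-110✓ 10-00✓ 10-01✓ 10-10✓ 100-0✓ 1000-✓ 101-0✓ 1010-✓ 11-01✓ 11-10✓ 110-1✓ 1101-✓
Round 2: --001✓ --101✓ -0-00✓ -0-01✓ -000-✓ -01-0 -010-✓ -1-01✓ -10-1 -101- 0--01✓ 0-0-1 0-10- 00--1 00-0-✓ 001-- 1--01✓ 1--10 10--0 10-0-✓
Round 3: ---01 -0-0-
PIs = {---01, -0-0-, -01-0, -10-1, -101-, 0-0-1, 0-10-, 00--1, 001--, 1--10, 10--0}
Coverage chart:
  m0: -0-0- ←essential
  m1: ---01,-0-0-,0-0-1,00--1
  m3: 0-0-1,00--1
  m4: -0-0-,-01-0,0-10-,001--
  m5: ---01,-0-0-,0-10-,00--1,001--
  m6: -01-0,001--
  m9: ---01,-10-1,0-0-1
  m10: -101- ←essential
  m11: -10-1,-101-,0-0-1
  m12: 0-10- ←essential
  m13: ---01,0-10-
  m16: -0-0-,10--0
  m17: ---01,-0-0-
  m18: 1--10,10--0
  m20: -0-0-,-01-0,10--0
  m21: ---01,-0-0-
  m22: -01-0,1--10,10--0
  m25: ---01,-10-1
  m26: -101-,1--10
  m27: -10-1,-101-
  m29: ---01 ←essential
  m30: 1--10 ←essential
Essential: ---01, -0-0-, -101-, 0-10-, 1--10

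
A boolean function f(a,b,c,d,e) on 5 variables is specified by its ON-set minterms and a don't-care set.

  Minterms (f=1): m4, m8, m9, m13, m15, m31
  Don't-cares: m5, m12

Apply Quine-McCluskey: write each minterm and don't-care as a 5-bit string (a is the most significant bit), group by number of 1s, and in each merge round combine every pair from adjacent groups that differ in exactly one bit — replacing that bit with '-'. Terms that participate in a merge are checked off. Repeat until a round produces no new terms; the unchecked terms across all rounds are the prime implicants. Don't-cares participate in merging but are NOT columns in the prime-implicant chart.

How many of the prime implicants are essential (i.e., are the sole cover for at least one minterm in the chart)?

[col 0] 00100*, 00101*, 01000*, 01001*, 01100*, 01101*, 01111*, 11111*
[col 1] -1111, 0-100*, 0-101*, 0010-*, 01-00*, 01-01*, 0100-*, 011-1, 0110-*
[col 2] 0-10-, 01-0-
Prime implicants: -1111, 0-10-, 01-0-, 011-1
PI chart (minterm → PIs covering it):
  4 | 0-10-  (sole → essential)
  8 | 01-0-  (sole → essential)
  9 | 01-0-  (sole → essential)
  13 | 0-10-,01-0-,011-1
  15 | -1111,011-1
  31 | -1111  (sole → essential)
Essential prime implicants: -1111, 0-10-, 01-0-

3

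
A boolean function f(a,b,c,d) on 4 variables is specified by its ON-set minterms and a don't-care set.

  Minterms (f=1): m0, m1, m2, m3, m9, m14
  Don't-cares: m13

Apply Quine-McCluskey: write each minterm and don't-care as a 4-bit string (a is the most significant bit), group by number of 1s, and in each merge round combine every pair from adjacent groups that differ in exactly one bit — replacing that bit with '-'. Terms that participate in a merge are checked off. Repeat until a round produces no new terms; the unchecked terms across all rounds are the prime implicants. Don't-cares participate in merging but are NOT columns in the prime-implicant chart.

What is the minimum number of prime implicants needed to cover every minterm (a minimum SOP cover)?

[col 0] 0000*, 0001*, 0010*, 0011*, 1001*, 1101*, 1110
[col 1] -001, 00-0*, 00-1*, 000-*, 001-*, 1-01
[col 2] 00--
Prime implicants: -001, 00--, 1-01, 1110
PI chart (minterm → PIs covering it):
  0 | 00--  (sole → essential)
  1 | -001,00--
  2 | 00--  (sole → essential)
  3 | 00--  (sole → essential)
  9 | -001,1-01
  14 | 1110  (sole → essential)
Essential prime implicants: 00--, 1110
Petrick residual → -001
Minimum SOP uses 3 PIs: b'c'd + a'b' + abcd'

3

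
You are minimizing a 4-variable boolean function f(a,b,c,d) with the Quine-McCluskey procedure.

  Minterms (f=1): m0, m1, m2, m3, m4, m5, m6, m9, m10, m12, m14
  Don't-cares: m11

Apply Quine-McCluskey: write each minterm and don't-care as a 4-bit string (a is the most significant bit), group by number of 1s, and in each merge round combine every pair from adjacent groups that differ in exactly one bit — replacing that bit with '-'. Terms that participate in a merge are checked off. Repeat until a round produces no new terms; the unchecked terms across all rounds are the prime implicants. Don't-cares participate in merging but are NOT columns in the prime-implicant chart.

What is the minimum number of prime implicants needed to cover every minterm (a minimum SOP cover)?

Round 0: 0000✓ 0001✓ 0010✓ 0011✓ 0100✓ 0101✓ 0110✓ 1001✓ 1010✓ 1011✓ 1100✓ 1110✓
Round 1: -001✓ -010✓ -011✓ -100✓ -110✓ 0-00✓ 0-01✓ 0-10✓ 00-0✓ 00-1✓ 000-✓ 001-✓ 01-0✓ 010-✓ 1-10✓ 10-1✓ 101-✓ 11-0✓
Round 2: --10 -0-1 -01- -1-0 0--0 0-0- 00--
PIs = {--10, -0-1, -01-, -1-0, 0--0, 0-0-, 00--}
Coverage chart:
  m0: 0--0,0-0-,00--
  m1: -0-1,0-0-,00--
  m2: --10,-01-,0--0,00--
  m3: -0-1,-01-,00--
  m4: -1-0,0--0,0-0-
  m5: 0-0- ←essential
  m6: --10,-1-0,0--0
  m9: -0-1 ←essential
  m10: --10,-01-
  m12: -1-0 ←essential
  m14: --10,-1-0
Essential: -0-1, -1-0, 0-0-
Petrick residual → --10
Min cover (4 terms): cd' + b'd + bd' + a'c'

4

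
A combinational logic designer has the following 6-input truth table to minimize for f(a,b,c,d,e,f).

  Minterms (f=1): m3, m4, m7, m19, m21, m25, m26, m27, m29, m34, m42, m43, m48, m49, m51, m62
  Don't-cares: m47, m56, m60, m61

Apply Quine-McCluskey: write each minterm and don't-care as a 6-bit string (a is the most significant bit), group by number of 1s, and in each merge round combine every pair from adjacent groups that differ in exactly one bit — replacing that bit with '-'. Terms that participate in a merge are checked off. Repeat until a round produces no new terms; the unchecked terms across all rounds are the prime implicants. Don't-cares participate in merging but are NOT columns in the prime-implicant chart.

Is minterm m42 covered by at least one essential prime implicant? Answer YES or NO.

size-2^0 implicants → 000011(✓)  000100  000111(✓)  010011(✓)  010101(✓)  011001(✓)  011010(✓)  011011(✓)  011101(✓)  100010(✓)  101010(✓)  101011(✓)  101111(✓)  110000(✓)  110001(✓)  110011(✓)  111000(✓)  111100(✓)  111101(✓)  111110(✓)
size-2^1 implicants → -10011  -11101  0-0011  000-11  01-011  01-101  011-01  0110-1  01101-  10-010  101-11  10101-  11-000  1100-1  11000-  111-00  1111-0  11110-
Unchecked terms (primes): -10011, -11101, 0-0011, 000-11, 000100, 01-011, 01-101, 011-01, 0110-1, 01101-, 10-010, 101-11, 10101-, 11-000, 1100-1, 11000-, 111-00, 1111-0, 11110-
Minterm coverage:
  m3 ⊆ 0-0011,000-11
  m4 ⊆ 000100 [E]
  m7 ⊆ 000-11 [E]
  m19 ⊆ -10011,0-0011,01-011
  m21 ⊆ 01-101 [E]
  m25 ⊆ 011-01,0110-1
  m26 ⊆ 01101- [E]
  m27 ⊆ 01-011,0110-1,01101-
  m29 ⊆ -11101,01-101,011-01
  m34 ⊆ 10-010 [E]
  m42 ⊆ 10-010,10101-
  m43 ⊆ 101-11,10101-
  m48 ⊆ 11-000,11000-
  m49 ⊆ 1100-1,11000-
  m51 ⊆ -10011,1100-1
  m62 ⊆ 1111-0 [E]
E = {000-11, 000100, 01-101, 01101-, 10-010, 1111-0}

YES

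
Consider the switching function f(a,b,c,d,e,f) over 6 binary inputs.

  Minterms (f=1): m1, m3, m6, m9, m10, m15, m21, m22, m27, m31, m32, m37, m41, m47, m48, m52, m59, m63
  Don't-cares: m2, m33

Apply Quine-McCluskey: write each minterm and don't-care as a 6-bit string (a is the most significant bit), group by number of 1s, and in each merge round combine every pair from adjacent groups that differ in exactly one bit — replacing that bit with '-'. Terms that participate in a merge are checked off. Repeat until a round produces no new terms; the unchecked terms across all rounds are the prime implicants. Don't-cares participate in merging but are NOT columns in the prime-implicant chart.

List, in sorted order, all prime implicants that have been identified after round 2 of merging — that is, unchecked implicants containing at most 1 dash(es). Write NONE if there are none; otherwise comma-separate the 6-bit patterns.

size-2^0 implicants → 000001(✓)  000010(✓)  000011(✓)  000110(✓)  001001(✓)  001010(✓)  001111(✓)  010101  010110(✓)  011011(✓)  011111(✓)  100000(✓)  100001(✓)  100101(✓)  101001(✓)  101111(✓)  110000(✓)  110100(✓)  111011(✓)  111111(✓)
size-2^1 implicants → -00001(✓)  -01001(✓)  -01111(✓)  -11011(✓)  -11111(✓)  0-0110  0-1111(✓)  00-001(✓)  00-010  000-10  0000-1  00001-  011-11(✓)  1-0000  1-1111(✓)  10-001(✓)  100-01  10000-  110-00  111-11(✓)
size-2^2 implicants → --1111  -0-001  -11-11
Unchecked terms (primes): --1111, -0-001, -11-11, 0-0110, 00-010, 000-10, 0000-1, 00001-, 010101, 1-0000, 100-01, 10000-, 110-00

0-0110, 00-010, 000-10, 0000-1, 00001-, 010101, 1-0000, 100-01, 10000-, 110-00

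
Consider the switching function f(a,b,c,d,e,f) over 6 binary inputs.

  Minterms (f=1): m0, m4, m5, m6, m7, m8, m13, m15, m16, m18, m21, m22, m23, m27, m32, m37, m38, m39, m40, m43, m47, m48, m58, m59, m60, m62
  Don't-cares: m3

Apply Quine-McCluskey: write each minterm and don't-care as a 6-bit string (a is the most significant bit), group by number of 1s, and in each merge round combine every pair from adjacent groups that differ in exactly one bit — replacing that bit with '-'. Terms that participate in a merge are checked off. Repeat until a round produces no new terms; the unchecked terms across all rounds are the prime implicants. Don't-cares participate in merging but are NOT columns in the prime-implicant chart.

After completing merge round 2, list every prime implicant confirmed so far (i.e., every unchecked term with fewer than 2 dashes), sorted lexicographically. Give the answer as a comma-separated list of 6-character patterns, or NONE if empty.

-11011, 000-00, 000-11, 010-10, 0100-0, 1-1011, 101-11, 111-10, 11101-, 1111-0

Round 0: 000000✓ 000011✓ 000100✓ 000101✓ 000110✓ 000111✓ 001000✓ 001101✓ 001111✓ 010000✓ 010010✓ 010101✓ 010110✓ 010111✓ 011011✓ 100000✓ 100101✓ 100110✓ 100111✓ 101000✓ 101011✓ 101111✓ 110000✓ 111010✓ 111011✓ 111100✓ 111110✓
Round 1: -00000✓ -00101✓ -00110✓ -00111✓ -01000✓ -01111✓ -10000✓ -11011 0-0000✓ 0-0101✓ 0-0110✓ 0-0111✓ 00-000✓ 00-101✓ 00-111✓ 000-00 000-11 0001-0✓ 0001-1✓ 00010-✓ 00011-✓ 0011-1✓ 010-10 0100-0 0101-1✓ 01011-✓ 1-0000✓ 1-1011 10-000✓ 10-111✓ 1001-1✓ 10011-✓ 101-11 111-10 11101- 1111-0
Round 2: --0000 -0-000 -0-111 -001-1 -0011- 0-01-1 0-011- 00-1-1 0001--
PIs = {--0000, -0-000, -0-111, -001-1, -0011-, -11011, 0-01-1, 0-011-, 00-1-1, 000-00, 000-11, 0001--, 010-10, 0100-0, 1-1011, 101-11, 111-10, 11101-, 1111-0}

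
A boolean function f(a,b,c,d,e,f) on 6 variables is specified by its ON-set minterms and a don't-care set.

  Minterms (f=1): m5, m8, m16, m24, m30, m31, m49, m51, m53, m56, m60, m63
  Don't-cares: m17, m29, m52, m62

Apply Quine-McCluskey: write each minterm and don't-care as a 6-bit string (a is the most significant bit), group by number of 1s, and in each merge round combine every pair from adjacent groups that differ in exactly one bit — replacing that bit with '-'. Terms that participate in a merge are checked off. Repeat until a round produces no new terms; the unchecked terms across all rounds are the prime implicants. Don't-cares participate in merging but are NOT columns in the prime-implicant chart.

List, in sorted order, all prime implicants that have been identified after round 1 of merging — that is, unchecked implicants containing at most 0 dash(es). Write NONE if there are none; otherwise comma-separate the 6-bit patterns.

Round 0: 000101 001000✓ 010000✓ 010001✓ 011000✓ 011101✓ 011110✓ 011111✓ 110001✓ 110011✓ 110100✓ 110101✓ 111000✓ 111100✓ 111110✓ 111111✓
Round 1: -10001 -11000 -11110✓ -11111✓ 0-1000 01-000 01000- 0111-1 01111-✓ 11-100 110-01 1100-1 11010- 111-00 1111-0 11111-✓
Round 2: -1111-
PIs = {-10001, -11000, -1111-, 0-1000, 000101, 01-000, 01000-, 0111-1, 11-100, 110-01, 1100-1, 11010-, 111-00, 1111-0}

000101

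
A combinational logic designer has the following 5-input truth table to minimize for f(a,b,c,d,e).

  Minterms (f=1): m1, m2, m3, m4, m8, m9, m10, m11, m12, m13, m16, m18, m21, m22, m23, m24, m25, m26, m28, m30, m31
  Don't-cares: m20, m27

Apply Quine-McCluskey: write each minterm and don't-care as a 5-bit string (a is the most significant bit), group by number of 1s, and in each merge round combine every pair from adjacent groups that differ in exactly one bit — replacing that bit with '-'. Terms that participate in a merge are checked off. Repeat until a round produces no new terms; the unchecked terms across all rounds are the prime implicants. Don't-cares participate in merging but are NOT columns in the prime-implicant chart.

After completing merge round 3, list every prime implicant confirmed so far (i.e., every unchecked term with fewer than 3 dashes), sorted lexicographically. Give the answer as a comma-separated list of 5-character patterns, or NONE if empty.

[col 0] 00001*, 00010*, 00011*, 00100*, 01000*, 01001*, 01010*, 01011*, 01100*, 01101*, 10000*, 10010*, 10100*, 10101*, 10110*, 10111*, 11000*, 11001*, 11010*, 11011*, 11100*, 11110*, 11111*
[col 1] -0010*, -0100*, -1000*, -1001*, -1010*, -1011*, -1100*, 0-001*, 0-010*, 0-011*, 0-100*, 000-1*, 0001-*, 01-00*, 01-01*, 010-0*, 010-1*, 0100-*, 0101-*, 0110-*, 1-000*, 1-010*, 1-100*, 1-110*, 1-111*, 10-00*, 10-10*, 100-0*, 101-0*, 101-1*, 1010-*, 1011-*, 11-00*, 11-10*, 11-11*, 110-0*, 110-1*, 1100-*, 1101-*, 111-0*, 1111-*
[col 2] --010, --100, -1-00, -10-0*, -10-1*, -100-*, -101-*, 0-0-1, 0-01-, 01-0-, 010--*, 1--00*, 1--10*, 1-0-0*, 1-1-0*, 1-11-, 10--0*, 101--, 11--0*, 11-1-, 110--*
[col 3] -10--, 1---0
Prime implicants: --010, --100, -1-00, -10--, 0-0-1, 0-01-, 01-0-, 1---0, 1-11-, 101--, 11-1-

--010, --100, -1-00, 0-0-1, 0-01-, 01-0-, 1-11-, 101--, 11-1-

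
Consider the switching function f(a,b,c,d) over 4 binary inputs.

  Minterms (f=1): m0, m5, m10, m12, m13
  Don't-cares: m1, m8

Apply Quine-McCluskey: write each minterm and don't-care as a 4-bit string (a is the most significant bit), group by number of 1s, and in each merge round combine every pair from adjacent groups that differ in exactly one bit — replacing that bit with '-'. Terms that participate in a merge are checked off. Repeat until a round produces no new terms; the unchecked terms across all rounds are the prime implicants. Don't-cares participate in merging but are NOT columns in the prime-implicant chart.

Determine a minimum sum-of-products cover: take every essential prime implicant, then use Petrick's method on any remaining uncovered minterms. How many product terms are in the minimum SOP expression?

Round 0: 0000✓ 0001✓ 0101✓ 1000✓ 1010✓ 1100✓ 1101✓
Round 1: -000 -101 0-01 000- 1-00 10-0 110-
PIs = {-000, -101, 0-01, 000-, 1-00, 10-0, 110-}
Coverage chart:
  m0: -000,000-
  m5: -101,0-01
  m10: 10-0 ←essential
  m12: 1-00,110-
  m13: -101,110-
Essential: 10-0
Petrick residual → -000, -101, 1-00
Min cover (4 terms): b'c'd' + bc'd + ac'd' + ab'd'

4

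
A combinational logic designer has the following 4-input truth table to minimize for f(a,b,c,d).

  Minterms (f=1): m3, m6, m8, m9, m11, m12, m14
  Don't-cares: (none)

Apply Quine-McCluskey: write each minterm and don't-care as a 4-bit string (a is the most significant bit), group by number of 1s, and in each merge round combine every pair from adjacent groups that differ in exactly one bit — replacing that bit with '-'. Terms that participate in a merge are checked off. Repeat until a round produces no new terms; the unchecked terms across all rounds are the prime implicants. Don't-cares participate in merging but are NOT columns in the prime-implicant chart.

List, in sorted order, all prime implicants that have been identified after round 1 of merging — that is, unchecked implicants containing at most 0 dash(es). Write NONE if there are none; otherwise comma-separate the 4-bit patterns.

NONE

Round 0: 0011✓ 0110✓ 1000✓ 1001✓ 1011✓ 1100✓ 1110✓
Round 1: -011 -110 1-00 10-1 100- 11-0
PIs = {-011, -110, 1-00, 10-1, 100-, 11-0}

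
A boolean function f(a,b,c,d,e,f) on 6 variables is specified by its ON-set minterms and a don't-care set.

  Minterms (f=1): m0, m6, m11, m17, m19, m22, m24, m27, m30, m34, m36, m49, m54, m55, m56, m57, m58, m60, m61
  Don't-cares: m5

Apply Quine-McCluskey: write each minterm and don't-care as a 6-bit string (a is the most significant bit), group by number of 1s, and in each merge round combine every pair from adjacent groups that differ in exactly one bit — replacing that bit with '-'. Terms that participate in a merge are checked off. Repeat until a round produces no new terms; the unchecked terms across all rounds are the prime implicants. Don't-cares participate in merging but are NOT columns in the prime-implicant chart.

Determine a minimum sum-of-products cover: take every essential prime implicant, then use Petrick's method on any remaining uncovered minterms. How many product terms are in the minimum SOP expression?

size-2^0 implicants → 000000  000101  000110(✓)  001011(✓)  010001(✓)  010011(✓)  010110(✓)  011000(✓)  011011(✓)  011110(✓)  100010  100100  110001(✓)  110110(✓)  110111(✓)  111000(✓)  111001(✓)  111010(✓)  111100(✓)  111101(✓)
size-2^1 implicants → -10001  -10110  -11000  0-0110  0-1011  01-011  01-110  0100-1  11-001  11011-  111-00(✓)  111-01(✓)  1110-0  11100-(✓)  11110-(✓)
size-2^2 implicants → 111-0-
Unchecked terms (primes): -10001, -10110, -11000, 0-0110, 0-1011, 000000, 000101, 01-011, 01-110, 0100-1, 100010, 100100, 11-001, 11011-, 111-0-, 1110-0
Minterm coverage:
  m0 ⊆ 000000 [E]
  m6 ⊆ 0-0110 [E]
  m11 ⊆ 0-1011 [E]
  m17 ⊆ -10001,0100-1
  m19 ⊆ 01-011,0100-1
  m22 ⊆ -10110,0-0110,01-110
  m24 ⊆ -11000 [E]
  m27 ⊆ 0-1011,01-011
  m30 ⊆ 01-110 [E]
  m34 ⊆ 100010 [E]
  m36 ⊆ 100100 [E]
  m49 ⊆ -10001,11-001
  m54 ⊆ -10110,11011-
  m55 ⊆ 11011- [E]
  m56 ⊆ -11000,111-0-,1110-0
  m57 ⊆ 11-001,111-0-
  m58 ⊆ 1110-0 [E]
  m60 ⊆ 111-0- [E]
  m61 ⊆ 111-0- [E]
E = {-11000, 0-0110, 0-1011, 000000, 01-110, 100010, 100100, 11011-, 111-0-, 1110-0}
Petrick residual → -10001, 01-011
Cover = bc'd'e'f + bcd'e'f' + a'c'def' + a'cd'ef + a'b'c'd'e'f' + a'bd'ef + a'bdef' + ab'c'd'ef' + ab'c'de'f' + abc'de + abce' + abcd'f'  |cover|=12

12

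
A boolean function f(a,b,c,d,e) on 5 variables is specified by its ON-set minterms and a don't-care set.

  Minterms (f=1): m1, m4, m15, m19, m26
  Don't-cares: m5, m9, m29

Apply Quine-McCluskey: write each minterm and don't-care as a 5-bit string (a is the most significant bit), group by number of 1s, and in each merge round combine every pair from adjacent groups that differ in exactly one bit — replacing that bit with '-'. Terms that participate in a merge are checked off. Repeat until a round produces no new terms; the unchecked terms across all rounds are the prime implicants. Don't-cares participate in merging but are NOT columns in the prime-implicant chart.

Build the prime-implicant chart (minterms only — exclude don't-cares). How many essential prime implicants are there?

4

size-2^0 implicants → 00001(✓)  00100(✓)  00101(✓)  01001(✓)  01111  10011  11010  11101
size-2^1 implicants → 0-001  00-01  0010-
Unchecked terms (primes): 0-001, 00-01, 0010-, 01111, 10011, 11010, 11101
Minterm coverage:
  m1 ⊆ 0-001,00-01
  m4 ⊆ 0010- [E]
  m15 ⊆ 01111 [E]
  m19 ⊆ 10011 [E]
  m26 ⊆ 11010 [E]
E = {0010-, 01111, 10011, 11010}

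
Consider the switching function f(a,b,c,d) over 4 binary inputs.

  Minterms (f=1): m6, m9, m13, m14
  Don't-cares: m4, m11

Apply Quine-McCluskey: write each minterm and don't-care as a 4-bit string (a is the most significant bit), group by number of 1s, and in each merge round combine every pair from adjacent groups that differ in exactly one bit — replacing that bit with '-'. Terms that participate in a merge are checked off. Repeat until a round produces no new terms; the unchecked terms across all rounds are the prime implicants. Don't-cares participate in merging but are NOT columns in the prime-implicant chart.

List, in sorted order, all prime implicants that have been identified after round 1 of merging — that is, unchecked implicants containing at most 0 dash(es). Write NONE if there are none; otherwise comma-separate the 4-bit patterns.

NONE

Round 0: 0100✓ 0110✓ 1001✓ 1011✓ 1101✓ 1110✓
Round 1: -110 01-0 1-01 10-1
PIs = {-110, 01-0, 1-01, 10-1}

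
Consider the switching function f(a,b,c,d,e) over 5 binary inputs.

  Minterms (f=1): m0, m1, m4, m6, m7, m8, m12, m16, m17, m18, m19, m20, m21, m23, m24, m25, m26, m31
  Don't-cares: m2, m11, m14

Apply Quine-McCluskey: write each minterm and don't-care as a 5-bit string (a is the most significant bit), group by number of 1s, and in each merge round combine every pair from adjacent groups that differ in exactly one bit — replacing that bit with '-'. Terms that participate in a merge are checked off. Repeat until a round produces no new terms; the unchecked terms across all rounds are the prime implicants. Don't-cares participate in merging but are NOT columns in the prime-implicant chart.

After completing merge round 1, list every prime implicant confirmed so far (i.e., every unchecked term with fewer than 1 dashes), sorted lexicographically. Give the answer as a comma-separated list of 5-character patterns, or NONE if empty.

01011

size-2^0 implicants → 00000(✓)  00001(✓)  00010(✓)  00100(✓)  00110(✓)  00111(✓)  01000(✓)  01011  01100(✓)  01110(✓)  10000(✓)  10001(✓)  10010(✓)  10011(✓)  10100(✓)  10101(✓)  10111(✓)  11000(✓)  11001(✓)  11010(✓)  11111(✓)
size-2^1 implicants → -0000(✓)  -0001(✓)  -0010(✓)  -0100(✓)  -0111  -1000(✓)  0-000(✓)  0-100(✓)  0-110(✓)  00-00(✓)  00-10(✓)  000-0(✓)  0000-(✓)  001-0(✓)  0011-  01-00(✓)  011-0(✓)  1-000(✓)  1-001(✓)  1-010(✓)  1-111  10-00(✓)  10-01(✓)  10-11(✓)  100-0(✓)  100-1(✓)  1000-(✓)  1001-(✓)  101-1(✓)  1010-(✓)  110-0(✓)  1100-(✓)
size-2^2 implicants → --000  -0-00  -00-0  -000-  0--00  0-1-0  00--0  1-0-0  1-00-  10--1  10-0-  100--
Unchecked terms (primes): --000, -0-00, -00-0, -000-, -0111, 0--00, 0-1-0, 00--0, 0011-, 01011, 1-0-0, 1-00-, 1-111, 10--1, 10-0-, 100--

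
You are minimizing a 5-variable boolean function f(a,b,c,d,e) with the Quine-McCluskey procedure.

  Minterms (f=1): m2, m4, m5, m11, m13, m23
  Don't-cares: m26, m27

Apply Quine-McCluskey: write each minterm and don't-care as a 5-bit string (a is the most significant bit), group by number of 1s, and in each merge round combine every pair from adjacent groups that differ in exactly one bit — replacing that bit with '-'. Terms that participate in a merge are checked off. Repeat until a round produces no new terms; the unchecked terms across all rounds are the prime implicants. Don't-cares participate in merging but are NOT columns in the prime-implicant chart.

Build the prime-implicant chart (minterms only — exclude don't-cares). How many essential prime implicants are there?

5

Round 0: 00010 00100✓ 00101✓ 01011✓ 01101✓ 10111 11010✓ 11011✓
Round 1: -1011 0-101 0010- 1101-
PIs = {-1011, 0-101, 00010, 0010-, 10111, 1101-}
Coverage chart:
  m2: 00010 ←essential
  m4: 0010- ←essential
  m5: 0-101,0010-
  m11: -1011 ←essential
  m13: 0-101 ←essential
  m23: 10111 ←essential
Essential: -1011, 0-101, 00010, 0010-, 10111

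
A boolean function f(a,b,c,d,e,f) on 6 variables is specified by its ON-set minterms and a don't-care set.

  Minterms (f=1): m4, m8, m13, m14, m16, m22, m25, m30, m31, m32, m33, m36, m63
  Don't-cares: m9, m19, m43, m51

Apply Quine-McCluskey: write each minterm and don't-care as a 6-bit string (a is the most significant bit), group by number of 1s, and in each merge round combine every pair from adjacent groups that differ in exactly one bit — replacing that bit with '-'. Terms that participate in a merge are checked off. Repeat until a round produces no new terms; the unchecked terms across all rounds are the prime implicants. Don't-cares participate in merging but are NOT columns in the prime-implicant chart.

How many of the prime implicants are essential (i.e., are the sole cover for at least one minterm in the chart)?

[col 0] 000100*, 001000*, 001001*, 001101*, 001110*, 010000, 010011*, 010110*, 011001*, 011110*, 011111*, 100000*, 100001*, 100100*, 101011, 110011*, 111111*
[col 1] -00100, -10011, -11111, 0-1001, 0-1110, 001-01, 00100-, 01-110, 01111-, 100-00, 10000-
Prime implicants: -00100, -10011, -11111, 0-1001, 0-1110, 001-01, 00100-, 01-110, 010000, 01111-, 100-00, 10000-, 101011
PI chart (minterm → PIs covering it):
  4 | -00100  (sole → essential)
  8 | 00100-  (sole → essential)
  13 | 001-01  (sole → essential)
  14 | 0-1110  (sole → essential)
  16 | 010000  (sole → essential)
  22 | 01-110  (sole → essential)
  25 | 0-1001  (sole → essential)
  30 | 0-1110,01-110,01111-
  31 | -11111,01111-
  32 | 100-00,10000-
  33 | 10000-  (sole → essential)
  36 | -00100,100-00
  63 | -11111  (sole → essential)
Essential prime implicants: -00100, -11111, 0-1001, 0-1110, 001-01, 00100-, 01-110, 010000, 10000-

9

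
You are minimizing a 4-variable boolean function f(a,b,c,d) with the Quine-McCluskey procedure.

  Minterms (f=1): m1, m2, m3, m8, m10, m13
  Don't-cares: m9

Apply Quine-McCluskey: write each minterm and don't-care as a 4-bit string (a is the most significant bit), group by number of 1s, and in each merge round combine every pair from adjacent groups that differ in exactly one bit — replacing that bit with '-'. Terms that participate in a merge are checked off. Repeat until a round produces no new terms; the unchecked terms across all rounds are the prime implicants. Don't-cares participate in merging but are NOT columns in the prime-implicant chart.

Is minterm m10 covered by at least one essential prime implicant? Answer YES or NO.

[col 0] 0001*, 0010*, 0011*, 1000*, 1001*, 1010*, 1101*
[col 1] -001, -010, 00-1, 001-, 1-01, 10-0, 100-
Prime implicants: -001, -010, 00-1, 001-, 1-01, 10-0, 100-
PI chart (minterm → PIs covering it):
  1 | -001,00-1
  2 | -010,001-
  3 | 00-1,001-
  8 | 10-0,100-
  10 | -010,10-0
  13 | 1-01  (sole → essential)
Essential prime implicants: 1-01

NO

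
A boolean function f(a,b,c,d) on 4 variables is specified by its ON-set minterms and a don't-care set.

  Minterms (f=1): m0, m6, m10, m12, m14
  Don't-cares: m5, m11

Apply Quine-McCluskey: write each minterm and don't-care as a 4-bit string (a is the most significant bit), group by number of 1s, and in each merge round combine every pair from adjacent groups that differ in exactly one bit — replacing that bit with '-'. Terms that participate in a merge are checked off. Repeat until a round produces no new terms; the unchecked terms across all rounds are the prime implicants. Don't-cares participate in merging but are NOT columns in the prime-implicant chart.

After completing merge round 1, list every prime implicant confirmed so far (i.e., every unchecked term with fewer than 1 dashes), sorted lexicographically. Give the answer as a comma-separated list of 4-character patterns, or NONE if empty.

0000, 0101

size-2^0 implicants → 0000  0101  0110(✓)  1010(✓)  1011(✓)  1100(✓)  1110(✓)
size-2^1 implicants → -110  1-10  101-  11-0
Unchecked terms (primes): -110, 0000, 0101, 1-10, 101-, 11-0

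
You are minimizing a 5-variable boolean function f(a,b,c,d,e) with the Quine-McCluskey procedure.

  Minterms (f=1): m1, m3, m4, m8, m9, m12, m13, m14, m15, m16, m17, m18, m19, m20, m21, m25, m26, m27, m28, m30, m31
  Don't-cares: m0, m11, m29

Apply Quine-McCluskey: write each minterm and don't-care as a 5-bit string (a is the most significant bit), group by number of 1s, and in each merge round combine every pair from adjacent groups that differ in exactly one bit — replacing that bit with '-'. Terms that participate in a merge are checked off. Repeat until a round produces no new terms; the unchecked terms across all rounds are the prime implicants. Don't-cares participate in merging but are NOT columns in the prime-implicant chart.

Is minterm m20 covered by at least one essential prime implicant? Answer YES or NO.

NO

[col 0] 00000*, 00001*, 00011*, 00100*, 01000*, 01001*, 01011*, 01100*, 01101*, 01110*, 01111*, 10000*, 10001*, 10010*, 10011*, 10100*, 10101*, 11001*, 11010*, 11011*, 11100*, 11101*, 11110*, 11111*
[col 1] -0000*, -0001*, -0011*, -0100*, -1001*, -1011*, -1100*, -1101*, -1110*, -1111*, 0-000*, 0-001*, 0-011*, 0-100*, 00-00*, 000-1*, 0000-*, 01-00*, 01-01*, 01-11*, 010-1*, 0100-*, 011-0*, 011-1*, 0110-*, 0111-*, 1-001*, 1-010*, 1-011*, 1-100*, 1-101*, 10-00*, 10-01*, 100-0*, 100-1*, 1000-*, 1001-*, 1010-*, 11-01*, 11-10*, 11-11*, 110-1*, 1101-*, 111-0*, 111-1*, 1110-*, 1111-*
[col 2] --001*, --011*, --100, -0-00, -00-1*, -000-, -1-01*, -1-11*, -10-1*, -11-0*, -11-1*, -110-*, -111-*, 0--00, 0-0-1*, 0-00-, 01--1*, 01-0-, 011--*, 1--01, 1-0-1*, 1-01-, 1-10-, 10-0-, 100--, 11--1*, 11-1-, 111--*
[col 3] --0-1, -1--1, -11--
Prime implicants: --0-1, --100, -0-00, -000-, -1--1, -11--, 0--00, 0-00-, 01-0-, 1--01, 1-01-, 1-10-, 10-0-, 100--, 11-1-
PI chart (minterm → PIs covering it):
  1 | --0-1,-000-,0-00-
  3 | --0-1  (sole → essential)
  4 | --100,-0-00,0--00
  8 | 0--00,0-00-,01-0-
  9 | --0-1,-1--1,0-00-,01-0-
  12 | --100,-11--,0--00,01-0-
  13 | -1--1,-11--,01-0-
  14 | -11--  (sole → essential)
  15 | -1--1,-11--
  16 | -0-00,-000-,10-0-,100--
  17 | --0-1,-000-,1--01,10-0-,100--
  18 | 1-01-,100--
  19 | --0-1,1-01-,100--
  20 | --100,-0-00,1-10-,10-0-
  21 | 1--01,1-10-,10-0-
  25 | --0-1,-1--1,1--01
  26 | 1-01-,11-1-
  27 | --0-1,-1--1,1-01-,11-1-
  28 | --100,-11--,1-10-
  30 | -11--,11-1-
  31 | -1--1,-11--,11-1-
Essential prime implicants: --0-1, -11--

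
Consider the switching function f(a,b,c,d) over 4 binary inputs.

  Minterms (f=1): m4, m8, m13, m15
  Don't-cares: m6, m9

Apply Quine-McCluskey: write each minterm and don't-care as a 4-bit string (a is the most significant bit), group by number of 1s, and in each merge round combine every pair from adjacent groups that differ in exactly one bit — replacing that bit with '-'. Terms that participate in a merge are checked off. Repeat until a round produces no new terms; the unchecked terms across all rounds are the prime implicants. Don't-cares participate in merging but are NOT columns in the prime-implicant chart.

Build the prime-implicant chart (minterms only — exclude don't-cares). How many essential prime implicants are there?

3

Round 0: 0100✓ 0110✓ 1000✓ 1001✓ 1101✓ 1111✓
Round 1: 01-0 1-01 100- 11-1
PIs = {01-0, 1-01, 100-, 11-1}
Coverage chart:
  m4: 01-0 ←essential
  m8: 100- ←essential
  m13: 1-01,11-1
  m15: 11-1 ←essential
Essential: 01-0, 100-, 11-1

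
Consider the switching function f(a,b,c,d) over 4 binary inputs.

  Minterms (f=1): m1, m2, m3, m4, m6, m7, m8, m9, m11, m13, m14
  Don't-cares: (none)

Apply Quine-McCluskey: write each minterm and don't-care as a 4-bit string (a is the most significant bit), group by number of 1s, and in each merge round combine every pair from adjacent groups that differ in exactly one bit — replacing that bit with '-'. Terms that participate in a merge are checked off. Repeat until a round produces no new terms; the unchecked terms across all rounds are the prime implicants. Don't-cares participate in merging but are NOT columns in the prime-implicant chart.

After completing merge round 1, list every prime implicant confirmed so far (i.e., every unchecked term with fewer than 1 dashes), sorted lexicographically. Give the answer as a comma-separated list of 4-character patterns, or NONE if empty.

NONE

[col 0] 0001*, 0010*, 0011*, 0100*, 0110*, 0111*, 1000*, 1001*, 1011*, 1101*, 1110*
[col 1] -001*, -011*, -110, 0-10*, 0-11*, 00-1*, 001-*, 01-0, 011-*, 1-01, 10-1*, 100-
[col 2] -0-1, 0-1-
Prime implicants: -0-1, -110, 0-1-, 01-0, 1-01, 100-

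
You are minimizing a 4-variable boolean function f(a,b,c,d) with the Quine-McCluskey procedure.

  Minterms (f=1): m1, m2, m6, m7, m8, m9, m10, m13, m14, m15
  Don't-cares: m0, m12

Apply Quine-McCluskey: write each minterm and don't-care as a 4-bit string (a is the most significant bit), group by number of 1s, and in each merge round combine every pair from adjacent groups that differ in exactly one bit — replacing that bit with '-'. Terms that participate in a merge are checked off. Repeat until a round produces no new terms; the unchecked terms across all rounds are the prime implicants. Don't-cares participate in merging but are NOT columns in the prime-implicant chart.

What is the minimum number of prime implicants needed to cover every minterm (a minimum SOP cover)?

4

size-2^0 implicants → 0000(✓)  0001(✓)  0010(✓)  0110(✓)  0111(✓)  1000(✓)  1001(✓)  1010(✓)  1100(✓)  1101(✓)  1110(✓)  1111(✓)
size-2^1 implicants → -000(✓)  -001(✓)  -010(✓)  -110(✓)  -111(✓)  0-10(✓)  00-0(✓)  000-(✓)  011-(✓)  1-00(✓)  1-01(✓)  1-10(✓)  10-0(✓)  100-(✓)  11-0(✓)  11-1(✓)  110-(✓)  111-(✓)
size-2^2 implicants → --10  -0-0  -00-  -11-  1--0  1-0-  11--
Unchecked terms (primes): --10, -0-0, -00-, -11-, 1--0, 1-0-, 11--
Minterm coverage:
  m1 ⊆ -00- [E]
  m2 ⊆ --10,-0-0
  m6 ⊆ --10,-11-
  m7 ⊆ -11- [E]
  m8 ⊆ -0-0,-00-,1--0,1-0-
  m9 ⊆ -00-,1-0-
  m10 ⊆ --10,-0-0,1--0
  m13 ⊆ 1-0-,11--
  m14 ⊆ --10,-11-,1--0,11--
  m15 ⊆ -11-,11--
E = {-00-, -11-}
Petrick residual → --10, 1-0-
Cover = cd' + b'c' + bc + ac'  |cover|=4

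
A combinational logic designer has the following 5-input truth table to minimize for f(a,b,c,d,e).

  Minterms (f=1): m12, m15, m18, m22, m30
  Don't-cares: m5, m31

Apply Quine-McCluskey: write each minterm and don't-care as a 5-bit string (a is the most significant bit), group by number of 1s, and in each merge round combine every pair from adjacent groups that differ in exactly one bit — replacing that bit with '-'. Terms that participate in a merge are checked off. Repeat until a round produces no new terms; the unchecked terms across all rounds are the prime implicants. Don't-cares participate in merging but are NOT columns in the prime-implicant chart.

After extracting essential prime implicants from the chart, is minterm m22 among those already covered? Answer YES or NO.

YES

Round 0: 00101 01100 01111✓ 10010✓ 10110✓ 11110✓ 11111✓
Round 1: -1111 1-110 10-10 1111-
PIs = {-1111, 00101, 01100, 1-110, 10-10, 1111-}
Coverage chart:
  m12: 01100 ←essential
  m15: -1111 ←essential
  m18: 10-10 ←essential
  m22: 1-110,10-10
  m30: 1-110,1111-
Essential: -1111, 01100, 10-10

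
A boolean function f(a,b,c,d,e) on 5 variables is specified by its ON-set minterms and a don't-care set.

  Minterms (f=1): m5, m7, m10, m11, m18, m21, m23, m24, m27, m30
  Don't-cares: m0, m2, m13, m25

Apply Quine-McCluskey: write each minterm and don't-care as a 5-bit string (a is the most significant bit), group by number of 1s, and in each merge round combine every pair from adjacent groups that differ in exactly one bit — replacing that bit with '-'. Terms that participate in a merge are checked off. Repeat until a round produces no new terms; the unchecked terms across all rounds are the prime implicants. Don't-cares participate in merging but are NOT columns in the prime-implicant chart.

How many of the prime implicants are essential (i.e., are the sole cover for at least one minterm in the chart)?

4

Round 0: 00000✓ 00010✓ 00101✓ 00111✓ 01010✓ 01011✓ 01101✓ 10010✓ 10101✓ 10111✓ 11000✓ 11001✓ 11011✓ 11110
Round 1: -0010 -0101✓ -0111✓ -1011 0-010 0-101 000-0 001-1✓ 0101- 101-1✓ 110-1 1100-
Round 2: -01-1
PIs = {-0010, -01-1, -1011, 0-010, 0-101, 000-0, 0101-, 110-1, 1100-, 11110}
Coverage chart:
  m5: -01-1,0-101
  m7: -01-1 ←essential
  m10: 0-010,0101-
  m11: -1011,0101-
  m18: -0010 ←essential
  m21: -01-1 ←essential
  m23: -01-1 ←essential
  m24: 1100- ←essential
  m27: -1011,110-1
  m30: 11110 ←essential
Essential: -0010, -01-1, 1100-, 11110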